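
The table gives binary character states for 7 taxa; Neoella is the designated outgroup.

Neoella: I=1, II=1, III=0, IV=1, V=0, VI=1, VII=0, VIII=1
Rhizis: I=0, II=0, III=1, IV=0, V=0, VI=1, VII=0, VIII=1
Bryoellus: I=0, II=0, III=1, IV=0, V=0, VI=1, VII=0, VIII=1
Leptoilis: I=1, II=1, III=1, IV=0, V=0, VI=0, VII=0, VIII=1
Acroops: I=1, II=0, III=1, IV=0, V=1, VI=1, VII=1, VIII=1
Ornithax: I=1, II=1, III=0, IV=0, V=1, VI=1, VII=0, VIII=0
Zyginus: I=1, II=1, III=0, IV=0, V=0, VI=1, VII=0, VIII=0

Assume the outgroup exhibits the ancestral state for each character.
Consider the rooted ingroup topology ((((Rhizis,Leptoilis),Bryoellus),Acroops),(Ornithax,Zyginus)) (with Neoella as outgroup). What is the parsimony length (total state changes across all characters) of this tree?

Map each character onto ((((Rhizis,Leptoilis),Bryoellus),Acroops),(Ornithax,Zyginus)) (rooted by Neoella) and count the minimum state changes it requires (Fitch parsimony):
I: 2; II: 2; III: 1; IV: 1; V: 2; VI: 1; VII: 1; VIII: 1.
Total tree length = 11.

11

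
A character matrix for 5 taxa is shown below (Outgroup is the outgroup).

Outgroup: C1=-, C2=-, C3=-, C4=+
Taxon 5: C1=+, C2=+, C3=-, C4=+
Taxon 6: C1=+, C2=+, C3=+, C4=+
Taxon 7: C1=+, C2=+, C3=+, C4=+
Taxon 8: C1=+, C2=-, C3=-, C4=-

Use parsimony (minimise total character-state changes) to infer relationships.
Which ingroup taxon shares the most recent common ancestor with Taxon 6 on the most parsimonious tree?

Character polarity is set by the outgroup: the derived state is whichever differs from the outgroup's state, so for C4 the derived state is '-', and for the remaining characters it is '+'.
C1 (derived state '+') is shared by all ingroup taxa — unites the whole ingroup.
C2 (derived state '+') is shared by Taxon 5, Taxon 6, and Taxon 7 — a synapomorphy uniting that clade.
Only Taxon 6 and Taxon 7 show the derived state '+' for C3, supporting them as a clade.
C4 (derived state '-') is unique to Taxon 8 (autapomorphy; uninformative for grouping).
Most parsimonious ingroup topology: ((Taxon 5,(Taxon 6,Taxon 7)),Taxon 8).
Taxon 6 and Taxon 7 form a cherry on this tree, so they are sister taxa.

Taxon 7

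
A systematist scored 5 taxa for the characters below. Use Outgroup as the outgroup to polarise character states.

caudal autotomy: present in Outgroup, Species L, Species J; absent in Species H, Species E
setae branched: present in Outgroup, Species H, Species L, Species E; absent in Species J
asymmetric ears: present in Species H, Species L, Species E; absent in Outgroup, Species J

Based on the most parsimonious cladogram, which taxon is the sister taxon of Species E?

Species H

Character polarity is set by the outgroup: the derived state is whichever differs from the outgroup's state, so for caudal autotomy, setae branched the derived state is 'absent', and for the remaining characters it is 'present'.
caudal autotomy: derived state 'absent' in Species E and Species H only — synapomorphy for {Species E, Species H}.
setae branched: derived state 'absent' in Species J only — an autapomorphy, so it tells us nothing about relationships among taxa.
asymmetric ears: derived state 'present' in Species E, Species H, and Species L only — synapomorphy for {Species E, Species H, Species L}.
Most parsimonious ingroup topology: (((Species H,Species E),Species L),Species J).
Species E and Species H form a cherry on this tree, so they are sister taxa.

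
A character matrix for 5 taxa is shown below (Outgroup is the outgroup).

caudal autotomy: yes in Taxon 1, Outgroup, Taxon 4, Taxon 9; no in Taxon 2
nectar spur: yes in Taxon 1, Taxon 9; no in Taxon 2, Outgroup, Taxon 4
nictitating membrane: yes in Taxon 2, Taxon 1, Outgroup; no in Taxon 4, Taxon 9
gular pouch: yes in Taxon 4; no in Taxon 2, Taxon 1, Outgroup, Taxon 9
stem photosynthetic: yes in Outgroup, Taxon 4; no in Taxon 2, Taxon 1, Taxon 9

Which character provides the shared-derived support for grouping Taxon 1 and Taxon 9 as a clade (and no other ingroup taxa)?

Character polarity is set by the outgroup: the derived state is whichever differs from the outgroup's state, so for caudal autotomy, nictitating membrane, stem photosynthetic the derived state is 'no', and for the remaining characters it is 'yes'.
caudal autotomy: derived state 'no' in Taxon 2 only — an autapomorphy, so it tells us nothing about relationships among taxa.
nectar spur: derived state 'yes' in Taxon 1 and Taxon 9 only — synapomorphy for {Taxon 1, Taxon 9}.
nictitating membrane (state 'no') occurs in Taxon 4 and Taxon 9 but conflicts with the nesting implied by the other characters — most parsimoniously interpreted as homoplasy.
gular pouch: derived state 'yes' in Taxon 4 only — an autapomorphy, so it tells us nothing about relationships among taxa.
Only Taxon 1, Taxon 2, and Taxon 9 show the derived state 'no' for stem photosynthetic, supporting them as a clade.
Most parsimonious ingroup topology: ((Taxon 2,(Taxon 9,Taxon 1)),Taxon 4).
The clade {Taxon 1, Taxon 9} is supported by nectar spur: its derived state 'yes' occurs in exactly those taxa and in no other taxon (including the outgroup).

nectar spur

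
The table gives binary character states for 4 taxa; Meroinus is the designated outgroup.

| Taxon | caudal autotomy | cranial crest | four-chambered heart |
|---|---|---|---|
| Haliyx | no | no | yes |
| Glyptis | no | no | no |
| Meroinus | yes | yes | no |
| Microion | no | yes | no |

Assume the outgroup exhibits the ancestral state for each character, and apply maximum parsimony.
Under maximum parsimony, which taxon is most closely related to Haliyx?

Character polarity is set by the outgroup: the derived state is whichever differs from the outgroup's state, so for caudal autotomy, cranial crest the derived state is 'no', and for the remaining characters it is 'yes'.
All ingroup taxa share the derived state 'no' for caudal autotomy; it defines the ingroup but does not resolve relationships within it.
cranial crest (derived state 'no') is shared by Glyptis and Haliyx — a synapomorphy uniting that clade.
four-chambered heart (derived state 'yes') is unique to Haliyx (autapomorphy; uninformative for grouping).
Most parsimonious ingroup topology: ((Haliyx,Glyptis),Microion).
Haliyx and Glyptis form a cherry on this tree, so they are sister taxa.

Glyptis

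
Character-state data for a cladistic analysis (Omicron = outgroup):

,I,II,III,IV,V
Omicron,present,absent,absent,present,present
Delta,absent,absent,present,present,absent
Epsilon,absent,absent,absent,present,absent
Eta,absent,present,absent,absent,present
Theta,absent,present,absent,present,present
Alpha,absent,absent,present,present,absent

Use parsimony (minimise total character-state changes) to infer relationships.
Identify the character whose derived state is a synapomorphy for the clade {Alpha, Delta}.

Character polarity is set by the outgroup: the derived state is whichever differs from the outgroup's state, so for I, IV, V the derived state is 'absent', and for the remaining characters it is 'present'.
I (derived state 'absent') is shared by all ingroup taxa — unites the whole ingroup.
II: derived state 'present' in Eta and Theta only — synapomorphy for {Eta, Theta}.
III: derived state 'present' in Alpha and Delta only — synapomorphy for {Alpha, Delta}.
IV: derived state 'absent' in Eta only — an autapomorphy, so it tells us nothing about relationships among taxa.
Only Alpha, Delta, and Epsilon show the derived state 'absent' for V, supporting them as a clade.
Most parsimonious ingroup topology: (((Delta,Alpha),Epsilon),(Eta,Theta)).
The clade {Alpha, Delta} is supported by III: its derived state 'present' occurs in exactly those taxa and in no other taxon (including the outgroup).

III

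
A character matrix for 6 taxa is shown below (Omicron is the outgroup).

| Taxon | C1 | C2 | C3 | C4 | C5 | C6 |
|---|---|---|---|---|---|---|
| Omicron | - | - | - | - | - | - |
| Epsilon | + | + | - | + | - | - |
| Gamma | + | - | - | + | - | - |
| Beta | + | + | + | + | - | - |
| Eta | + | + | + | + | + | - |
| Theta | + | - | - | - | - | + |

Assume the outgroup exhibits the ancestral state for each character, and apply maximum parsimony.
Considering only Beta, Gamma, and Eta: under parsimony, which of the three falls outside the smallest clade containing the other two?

Gamma

The outgroup has state '-' for every character, so '+' is the derived state throughout.
C1 (derived state '+') is shared by all ingroup taxa — unites the whole ingroup.
C2: derived state '+' in Beta, Epsilon, and Eta only — synapomorphy for {Beta, Epsilon, Eta}.
Only Beta and Eta show the derived state '+' for C3, supporting them as a clade.
C4: derived state '+' in Beta, Epsilon, Eta, and Gamma only — synapomorphy for {Beta, Epsilon, Eta, Gamma}.
C5: derived state '+' in Eta only — an autapomorphy, so it tells us nothing about relationships among taxa.
C6: derived state '+' in Theta only — an autapomorphy, so it tells us nothing about relationships among taxa.
Most parsimonious ingroup topology: (((Epsilon,(Beta,Eta)),Gamma),Theta).
Beta and Eta share a more recent common ancestor with each other than either does with Gamma, so Gamma is the least closely related of the three.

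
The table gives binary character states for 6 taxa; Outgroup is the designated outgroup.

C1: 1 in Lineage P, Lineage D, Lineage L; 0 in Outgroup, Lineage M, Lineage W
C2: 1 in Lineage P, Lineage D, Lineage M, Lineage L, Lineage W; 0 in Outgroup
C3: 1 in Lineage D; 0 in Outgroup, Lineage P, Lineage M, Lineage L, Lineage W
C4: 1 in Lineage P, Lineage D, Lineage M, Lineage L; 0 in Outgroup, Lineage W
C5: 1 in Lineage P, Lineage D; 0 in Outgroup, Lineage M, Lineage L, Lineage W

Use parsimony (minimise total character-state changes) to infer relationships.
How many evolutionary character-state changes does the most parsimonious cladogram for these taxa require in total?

The outgroup has state '0' for every character, so '1' is the derived state throughout.
C1 (derived state '1') is shared by Lineage D, Lineage L, and Lineage P — a synapomorphy uniting that clade.
All ingroup taxa share the derived state '1' for C2; it defines the ingroup but does not resolve relationships within it.
C3: derived state '1' in Lineage D only — an autapomorphy, so it tells us nothing about relationships among taxa.
C4 (derived state '1') is shared by Lineage D, Lineage L, Lineage M, and Lineage P — a synapomorphy uniting that clade.
C5: derived state '1' in Lineage D and Lineage P only — synapomorphy for {Lineage D, Lineage P}.
Most parsimonious ingroup topology: ((((Lineage P,Lineage D),Lineage L),Lineage M),Lineage W).
Changes per character on this tree: C1: 1; C2: 1; C3: 1; C4: 1; C5: 1.
Total = 5.

5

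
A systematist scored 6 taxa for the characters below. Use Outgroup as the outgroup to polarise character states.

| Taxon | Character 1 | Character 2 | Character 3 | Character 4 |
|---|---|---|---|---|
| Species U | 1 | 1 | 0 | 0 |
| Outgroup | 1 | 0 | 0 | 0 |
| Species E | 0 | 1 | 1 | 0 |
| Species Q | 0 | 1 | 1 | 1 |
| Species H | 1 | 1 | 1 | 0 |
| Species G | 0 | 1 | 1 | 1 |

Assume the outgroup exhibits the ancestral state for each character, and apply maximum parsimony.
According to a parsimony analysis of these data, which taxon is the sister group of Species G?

Character polarity is set by the outgroup: the derived state is whichever differs from the outgroup's state, so for Character 1 the derived state is '0', and for the remaining characters it is '1'.
Character 1: derived state '0' in Species E, Species G, and Species Q only — synapomorphy for {Species E, Species G, Species Q}.
All ingroup taxa share the derived state '1' for Character 2; it defines the ingroup but does not resolve relationships within it.
Character 3: derived state '1' in Species E, Species G, Species H, and Species Q only — synapomorphy for {Species E, Species G, Species H, Species Q}.
Character 4: derived state '1' in Species G and Species Q only — synapomorphy for {Species G, Species Q}.
Most parsimonious ingroup topology: ((((Species Q,Species G),Species E),Species H),Species U).
Species G and Species Q form a cherry on this tree, so they are sister taxa.

Species Q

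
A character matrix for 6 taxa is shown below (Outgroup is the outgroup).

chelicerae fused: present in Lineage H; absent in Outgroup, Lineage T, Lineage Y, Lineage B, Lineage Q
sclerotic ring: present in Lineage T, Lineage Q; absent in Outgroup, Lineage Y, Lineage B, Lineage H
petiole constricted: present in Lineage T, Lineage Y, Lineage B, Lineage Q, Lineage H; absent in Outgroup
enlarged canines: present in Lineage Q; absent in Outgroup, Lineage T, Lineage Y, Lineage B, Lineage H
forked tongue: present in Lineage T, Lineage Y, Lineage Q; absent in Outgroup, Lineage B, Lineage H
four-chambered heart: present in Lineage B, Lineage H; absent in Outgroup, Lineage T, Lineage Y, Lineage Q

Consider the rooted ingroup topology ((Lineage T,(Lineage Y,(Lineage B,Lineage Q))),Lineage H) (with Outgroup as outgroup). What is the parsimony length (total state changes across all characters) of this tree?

Map each character onto ((Lineage T,(Lineage Y,(Lineage B,Lineage Q))),Lineage H) (rooted by Outgroup) and count the minimum state changes it requires (Fitch parsimony):
chelicerae fused: 1; sclerotic ring: 2; petiole constricted: 1; enlarged canines: 1; forked tongue: 2; four-chambered heart: 2.
Total tree length = 9.

9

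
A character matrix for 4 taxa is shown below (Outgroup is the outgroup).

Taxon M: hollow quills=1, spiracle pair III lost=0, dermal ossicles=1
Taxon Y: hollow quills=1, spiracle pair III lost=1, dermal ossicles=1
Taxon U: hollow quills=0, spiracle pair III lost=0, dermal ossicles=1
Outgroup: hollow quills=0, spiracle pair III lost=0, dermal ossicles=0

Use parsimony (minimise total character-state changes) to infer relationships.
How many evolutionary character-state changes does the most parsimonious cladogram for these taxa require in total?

The outgroup has state '0' for every character, so '1' is the derived state throughout.
hollow quills: derived state '1' in Taxon M and Taxon Y only — synapomorphy for {Taxon M, Taxon Y}.
spiracle pair III lost (derived state '1') is unique to Taxon Y (autapomorphy; uninformative for grouping).
All ingroup taxa share the derived state '1' for dermal ossicles; it defines the ingroup but does not resolve relationships within it.
Most parsimonious ingroup topology: (Taxon U,(Taxon M,Taxon Y)).
Changes per character on this tree: hollow quills: 1; spiracle pair III lost: 1; dermal ossicles: 1.
Total = 3.

3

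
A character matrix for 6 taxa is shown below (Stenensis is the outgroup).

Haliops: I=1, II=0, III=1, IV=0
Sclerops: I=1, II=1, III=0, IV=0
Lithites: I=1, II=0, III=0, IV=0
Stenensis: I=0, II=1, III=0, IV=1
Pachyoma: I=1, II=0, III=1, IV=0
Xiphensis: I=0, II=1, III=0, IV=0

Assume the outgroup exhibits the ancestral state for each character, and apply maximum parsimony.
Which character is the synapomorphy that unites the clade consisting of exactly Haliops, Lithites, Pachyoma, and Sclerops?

Character polarity is set by the outgroup: the derived state is whichever differs from the outgroup's state, so for II, IV the derived state is '0', and for the remaining characters it is '1'.
I: derived state '1' in Haliops, Lithites, Pachyoma, and Sclerops only — synapomorphy for {Haliops, Lithites, Pachyoma, Sclerops}.
Only Haliops, Lithites, and Pachyoma show the derived state '0' for II, supporting them as a clade.
III (derived state '1') is shared by Haliops and Pachyoma — a synapomorphy uniting that clade.
IV (derived state '0') is shared by all ingroup taxa — unites the whole ingroup.
Most parsimonious ingroup topology: ((Sclerops,((Haliops,Pachyoma),Lithites)),Xiphensis).
The clade {Haliops, Lithites, Pachyoma, Sclerops} is supported by I: its derived state '1' occurs in exactly those taxa and in no other taxon (including the outgroup).

I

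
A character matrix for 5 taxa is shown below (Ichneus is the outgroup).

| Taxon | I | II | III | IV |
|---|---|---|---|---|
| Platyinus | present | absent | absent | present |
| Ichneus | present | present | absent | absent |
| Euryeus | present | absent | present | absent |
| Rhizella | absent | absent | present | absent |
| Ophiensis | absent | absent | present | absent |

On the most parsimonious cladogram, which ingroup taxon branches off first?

Character polarity is set by the outgroup: the derived state is whichever differs from the outgroup's state, so for I, II the derived state is 'absent', and for the remaining characters it is 'present'.
I (derived state 'absent') is shared by Ophiensis and Rhizella — a synapomorphy uniting that clade.
II (derived state 'absent') is shared by all ingroup taxa — unites the whole ingroup.
III (derived state 'present') is shared by Euryeus, Ophiensis, and Rhizella — a synapomorphy uniting that clade.
IV: derived state 'present' in Platyinus only — an autapomorphy, so it tells us nothing about relationships among taxa.
Most parsimonious ingroup topology: ((Euryeus,(Rhizella,Ophiensis)),Platyinus).
Platyinus is sister to the clade containing all other ingroup taxa, so it is the earliest-diverging (most basal) ingroup lineage.

Platyinus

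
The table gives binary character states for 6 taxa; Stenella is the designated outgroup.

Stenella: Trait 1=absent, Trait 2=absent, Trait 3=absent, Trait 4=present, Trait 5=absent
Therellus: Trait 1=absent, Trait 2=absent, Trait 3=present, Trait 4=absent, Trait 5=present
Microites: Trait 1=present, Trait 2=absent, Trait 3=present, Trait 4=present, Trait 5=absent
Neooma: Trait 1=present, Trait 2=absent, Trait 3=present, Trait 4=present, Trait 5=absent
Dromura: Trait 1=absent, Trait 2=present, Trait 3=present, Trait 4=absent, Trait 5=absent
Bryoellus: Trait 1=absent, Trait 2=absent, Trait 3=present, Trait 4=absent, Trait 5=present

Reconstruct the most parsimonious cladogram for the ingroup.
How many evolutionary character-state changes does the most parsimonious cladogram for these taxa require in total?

Character polarity is set by the outgroup: the derived state is whichever differs from the outgroup's state, so for Trait 4 the derived state is 'absent', and for the remaining characters it is 'present'.
Only Microites and Neooma show the derived state 'present' for Trait 1, supporting them as a clade.
Trait 2: derived state 'present' in Dromura only — an autapomorphy, so it tells us nothing about relationships among taxa.
All ingroup taxa share the derived state 'present' for Trait 3; it defines the ingroup but does not resolve relationships within it.
Trait 4 (derived state 'absent') is shared by Bryoellus, Dromura, and Therellus — a synapomorphy uniting that clade.
Trait 5: derived state 'present' in Bryoellus and Therellus only — synapomorphy for {Bryoellus, Therellus}.
Most parsimonious ingroup topology: ((Neooma,Microites),((Therellus,Bryoellus),Dromura)).
Changes per character on this tree: Trait 1: 1; Trait 2: 1; Trait 3: 1; Trait 4: 1; Trait 5: 1.
Total = 5.

5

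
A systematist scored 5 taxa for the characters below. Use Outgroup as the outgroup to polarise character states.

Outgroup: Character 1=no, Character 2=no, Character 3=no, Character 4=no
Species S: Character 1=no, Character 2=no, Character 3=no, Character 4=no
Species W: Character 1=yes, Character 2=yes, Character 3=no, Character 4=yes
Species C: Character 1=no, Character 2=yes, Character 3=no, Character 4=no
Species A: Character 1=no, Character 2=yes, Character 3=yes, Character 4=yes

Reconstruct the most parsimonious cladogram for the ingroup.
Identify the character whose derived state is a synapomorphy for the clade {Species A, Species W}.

Character 4

The outgroup has state 'no' for every character, so 'yes' is the derived state throughout.
Character 1: derived state 'yes' in Species W only — an autapomorphy, so it tells us nothing about relationships among taxa.
Only Species A, Species C, and Species W show the derived state 'yes' for Character 2, supporting them as a clade.
Character 3: derived state 'yes' in Species A only — an autapomorphy, so it tells us nothing about relationships among taxa.
Character 4: derived state 'yes' in Species A and Species W only — synapomorphy for {Species A, Species W}.
Most parsimonious ingroup topology: (Species S,((Species W,Species A),Species C)).
The clade {Species A, Species W} is supported by Character 4: its derived state 'yes' occurs in exactly those taxa and in no other taxon (including the outgroup).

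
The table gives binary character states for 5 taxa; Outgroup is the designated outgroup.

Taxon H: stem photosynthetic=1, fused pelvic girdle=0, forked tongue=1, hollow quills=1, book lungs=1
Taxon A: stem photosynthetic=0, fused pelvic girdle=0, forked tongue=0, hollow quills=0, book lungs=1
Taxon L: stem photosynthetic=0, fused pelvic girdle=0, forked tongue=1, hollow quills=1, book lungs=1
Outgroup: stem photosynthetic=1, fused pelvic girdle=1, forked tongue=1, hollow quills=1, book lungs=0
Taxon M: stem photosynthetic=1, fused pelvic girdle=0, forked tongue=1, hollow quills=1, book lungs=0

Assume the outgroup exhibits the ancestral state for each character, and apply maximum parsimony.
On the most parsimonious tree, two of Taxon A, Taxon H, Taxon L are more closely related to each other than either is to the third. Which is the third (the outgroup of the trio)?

Taxon H

Character polarity is set by the outgroup: the derived state is whichever differs from the outgroup's state, so for stem photosynthetic, fused pelvic girdle, forked tongue, hollow quills the derived state is '0', and for the remaining characters it is '1'.
stem photosynthetic (derived state '0') is shared by Taxon A and Taxon L — a synapomorphy uniting that clade.
fused pelvic girdle (derived state '0') is shared by all ingroup taxa — unites the whole ingroup.
forked tongue (derived state '0') is unique to Taxon A (autapomorphy; uninformative for grouping).
hollow quills: derived state '0' in Taxon A only — an autapomorphy, so it tells us nothing about relationships among taxa.
Only Taxon A, Taxon H, and Taxon L show the derived state '1' for book lungs, supporting them as a clade.
Most parsimonious ingroup topology: (Taxon M,((Taxon L,Taxon A),Taxon H)).
Taxon L and Taxon A share a more recent common ancestor with each other than either does with Taxon H, so Taxon H is the least closely related of the three.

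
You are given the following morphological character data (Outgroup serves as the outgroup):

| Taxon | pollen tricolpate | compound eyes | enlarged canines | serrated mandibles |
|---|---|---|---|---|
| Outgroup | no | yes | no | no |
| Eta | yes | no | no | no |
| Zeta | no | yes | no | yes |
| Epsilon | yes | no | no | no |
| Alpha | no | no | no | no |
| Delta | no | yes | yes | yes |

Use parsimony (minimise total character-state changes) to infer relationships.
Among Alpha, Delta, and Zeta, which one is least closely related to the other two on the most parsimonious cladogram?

Character polarity is set by the outgroup: the derived state is whichever differs from the outgroup's state, so for compound eyes the derived state is 'no', and for the remaining characters it is 'yes'.
pollen tricolpate: derived state 'yes' in Epsilon and Eta only — synapomorphy for {Epsilon, Eta}.
compound eyes: derived state 'no' in Alpha, Epsilon, and Eta only — synapomorphy for {Alpha, Epsilon, Eta}.
enlarged canines (derived state 'yes') is unique to Delta (autapomorphy; uninformative for grouping).
serrated mandibles: derived state 'yes' in Delta and Zeta only — synapomorphy for {Delta, Zeta}.
Most parsimonious ingroup topology: (((Eta,Epsilon),Alpha),(Zeta,Delta)).
Zeta and Delta share a more recent common ancestor with each other than either does with Alpha, so Alpha is the least closely related of the three.

Alpha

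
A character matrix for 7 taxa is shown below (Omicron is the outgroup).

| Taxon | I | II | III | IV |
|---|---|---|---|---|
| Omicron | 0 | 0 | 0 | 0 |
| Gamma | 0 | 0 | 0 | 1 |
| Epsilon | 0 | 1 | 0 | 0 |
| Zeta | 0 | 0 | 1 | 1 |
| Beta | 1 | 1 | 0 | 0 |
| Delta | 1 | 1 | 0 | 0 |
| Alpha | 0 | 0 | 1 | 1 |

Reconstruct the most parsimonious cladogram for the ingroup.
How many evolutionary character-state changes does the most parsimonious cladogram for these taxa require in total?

4

The outgroup has state '0' for every character, so '1' is the derived state throughout.
Only Beta and Delta show the derived state '1' for I, supporting them as a clade.
Only Beta, Delta, and Epsilon show the derived state '1' for II, supporting them as a clade.
III (derived state '1') is shared by Alpha and Zeta — a synapomorphy uniting that clade.
Only Alpha, Gamma, and Zeta show the derived state '1' for IV, supporting them as a clade.
Most parsimonious ingroup topology: ((Gamma,(Zeta,Alpha)),(Epsilon,(Beta,Delta))).
Changes per character on this tree: I: 1; II: 1; III: 1; IV: 1.
Total = 4.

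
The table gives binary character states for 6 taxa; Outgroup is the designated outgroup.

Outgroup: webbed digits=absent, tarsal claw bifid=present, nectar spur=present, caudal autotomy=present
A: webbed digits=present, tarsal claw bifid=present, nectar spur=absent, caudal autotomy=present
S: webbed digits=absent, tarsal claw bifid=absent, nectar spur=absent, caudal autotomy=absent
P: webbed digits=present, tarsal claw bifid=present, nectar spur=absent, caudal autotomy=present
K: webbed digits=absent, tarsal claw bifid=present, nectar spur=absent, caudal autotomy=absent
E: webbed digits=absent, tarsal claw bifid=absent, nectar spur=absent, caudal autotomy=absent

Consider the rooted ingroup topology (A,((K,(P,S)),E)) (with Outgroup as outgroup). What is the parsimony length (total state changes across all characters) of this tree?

7

Map each character onto (A,((K,(P,S)),E)) (rooted by Outgroup) and count the minimum state changes it requires (Fitch parsimony):
webbed digits: 2; tarsal claw bifid: 2; nectar spur: 1; caudal autotomy: 2.
Total tree length = 7.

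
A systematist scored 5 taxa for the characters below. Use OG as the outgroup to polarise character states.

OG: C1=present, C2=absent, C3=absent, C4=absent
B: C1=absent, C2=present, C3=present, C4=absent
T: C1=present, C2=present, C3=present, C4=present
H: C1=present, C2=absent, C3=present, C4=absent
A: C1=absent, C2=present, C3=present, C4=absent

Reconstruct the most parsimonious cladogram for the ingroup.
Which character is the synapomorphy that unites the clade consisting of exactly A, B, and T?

Character polarity is set by the outgroup: the derived state is whichever differs from the outgroup's state, so for C1 the derived state is 'absent', and for the remaining characters it is 'present'.
C1: derived state 'absent' in A and B only — synapomorphy for {A, B}.
C2 (derived state 'present') is shared by A, B, and T — a synapomorphy uniting that clade.
All ingroup taxa share the derived state 'present' for C3; it defines the ingroup but does not resolve relationships within it.
C4: derived state 'present' in T only — an autapomorphy, so it tells us nothing about relationships among taxa.
Most parsimonious ingroup topology: (((B,A),T),H).
The clade {A, B, T} is supported by C2: its derived state 'present' occurs in exactly those taxa and in no other taxon (including the outgroup).

C2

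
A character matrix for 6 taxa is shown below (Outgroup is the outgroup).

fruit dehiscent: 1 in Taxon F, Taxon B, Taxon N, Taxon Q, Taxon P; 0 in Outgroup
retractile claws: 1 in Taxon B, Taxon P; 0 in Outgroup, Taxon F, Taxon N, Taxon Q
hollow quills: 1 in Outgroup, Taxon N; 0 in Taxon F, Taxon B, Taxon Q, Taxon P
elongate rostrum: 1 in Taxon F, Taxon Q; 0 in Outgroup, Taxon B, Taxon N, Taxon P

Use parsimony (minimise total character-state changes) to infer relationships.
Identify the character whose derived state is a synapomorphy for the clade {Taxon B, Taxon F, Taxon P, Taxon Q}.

Character polarity is set by the outgroup: the derived state is whichever differs from the outgroup's state, so for hollow quills the derived state is '0', and for the remaining characters it is '1'.
All ingroup taxa share the derived state '1' for fruit dehiscent; it defines the ingroup but does not resolve relationships within it.
Only Taxon B and Taxon P show the derived state '1' for retractile claws, supporting them as a clade.
hollow quills: derived state '0' in Taxon B, Taxon F, Taxon P, and Taxon Q only — synapomorphy for {Taxon B, Taxon F, Taxon P, Taxon Q}.
elongate rostrum (derived state '1') is shared by Taxon F and Taxon Q — a synapomorphy uniting that clade.
Most parsimonious ingroup topology: (((Taxon F,Taxon Q),(Taxon B,Taxon P)),Taxon N).
The clade {Taxon B, Taxon F, Taxon P, Taxon Q} is supported by hollow quills: its derived state '0' occurs in exactly those taxa and in no other taxon (including the outgroup).

hollow quills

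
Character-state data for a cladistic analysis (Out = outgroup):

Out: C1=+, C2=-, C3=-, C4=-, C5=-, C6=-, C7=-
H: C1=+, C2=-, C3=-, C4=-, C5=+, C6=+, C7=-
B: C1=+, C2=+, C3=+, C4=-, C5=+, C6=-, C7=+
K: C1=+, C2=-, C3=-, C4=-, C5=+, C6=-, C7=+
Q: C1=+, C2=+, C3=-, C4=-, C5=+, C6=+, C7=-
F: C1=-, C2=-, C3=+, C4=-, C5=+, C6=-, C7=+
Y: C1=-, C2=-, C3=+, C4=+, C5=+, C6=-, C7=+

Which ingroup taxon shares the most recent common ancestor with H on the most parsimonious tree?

Q

Character polarity is set by the outgroup: the derived state is whichever differs from the outgroup's state, so for C1 the derived state is '-', and for the remaining characters it is '+'.
C1: derived state '-' in F and Y only — synapomorphy for {F, Y}.
C2 (state '+') occurs in B and Q but conflicts with the nesting implied by the other characters — most parsimoniously interpreted as homoplasy.
C3: derived state '+' in B, F, and Y only — synapomorphy for {B, F, Y}.
C4 (derived state '+') is unique to Y (autapomorphy; uninformative for grouping).
C5 (derived state '+') is shared by all ingroup taxa — unites the whole ingroup.
C6 (derived state '+') is shared by H and Q — a synapomorphy uniting that clade.
C7: derived state '+' in B, F, K, and Y only — synapomorphy for {B, F, K, Y}.
Most parsimonious ingroup topology: ((H,Q),((B,(F,Y)),K)).
H and Q form a cherry on this tree, so they are sister taxa.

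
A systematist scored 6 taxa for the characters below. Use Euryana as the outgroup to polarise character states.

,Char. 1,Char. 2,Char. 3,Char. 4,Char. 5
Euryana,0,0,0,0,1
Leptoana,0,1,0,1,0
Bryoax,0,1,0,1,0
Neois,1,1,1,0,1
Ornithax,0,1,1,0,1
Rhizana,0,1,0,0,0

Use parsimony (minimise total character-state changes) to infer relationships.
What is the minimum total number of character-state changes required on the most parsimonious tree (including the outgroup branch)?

Character polarity is set by the outgroup: the derived state is whichever differs from the outgroup's state, so for Char. 5 the derived state is '0', and for the remaining characters it is '1'.
Char. 1 (derived state '1') is unique to Neois (autapomorphy; uninformative for grouping).
All ingroup taxa share the derived state '1' for Char. 2; it defines the ingroup but does not resolve relationships within it.
Char. 3 (derived state '1') is shared by Neois and Ornithax — a synapomorphy uniting that clade.
Char. 4: derived state '1' in Bryoax and Leptoana only — synapomorphy for {Bryoax, Leptoana}.
Char. 5: derived state '0' in Bryoax, Leptoana, and Rhizana only — synapomorphy for {Bryoax, Leptoana, Rhizana}.
Most parsimonious ingroup topology: (((Leptoana,Bryoax),Rhizana),(Neois,Ornithax)).
Changes per character on this tree: Char. 1: 1; Char. 2: 1; Char. 3: 1; Char. 4: 1; Char. 5: 1.
Total = 5.

5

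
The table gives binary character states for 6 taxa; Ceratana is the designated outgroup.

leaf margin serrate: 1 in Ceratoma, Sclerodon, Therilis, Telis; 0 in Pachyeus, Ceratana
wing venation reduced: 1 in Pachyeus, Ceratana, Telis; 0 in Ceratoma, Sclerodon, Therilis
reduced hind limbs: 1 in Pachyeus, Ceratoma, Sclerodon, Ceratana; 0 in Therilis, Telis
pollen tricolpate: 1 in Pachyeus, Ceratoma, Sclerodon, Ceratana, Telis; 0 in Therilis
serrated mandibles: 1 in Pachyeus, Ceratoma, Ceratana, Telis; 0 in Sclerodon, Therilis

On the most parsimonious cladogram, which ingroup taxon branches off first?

Pachyeus

Character polarity is set by the outgroup: the derived state is whichever differs from the outgroup's state, so for wing venation reduced, reduced hind limbs, pollen tricolpate, serrated mandibles the derived state is '0', and for the remaining characters it is '1'.
leaf margin serrate (derived state '1') is shared by Ceratoma, Sclerodon, Telis, and Therilis — a synapomorphy uniting that clade.
wing venation reduced (derived state '0') is shared by Ceratoma, Sclerodon, and Therilis — a synapomorphy uniting that clade.
reduced hind limbs (state '0') occurs in Telis and Therilis but conflicts with the nesting implied by the other characters — most parsimoniously interpreted as homoplasy.
pollen tricolpate (derived state '0') is unique to Therilis (autapomorphy; uninformative for grouping).
serrated mandibles: derived state '0' in Sclerodon and Therilis only — synapomorphy for {Sclerodon, Therilis}.
Most parsimonious ingroup topology: ((Telis,((Therilis,Sclerodon),Ceratoma)),Pachyeus).
Pachyeus is sister to the clade containing all other ingroup taxa, so it is the earliest-diverging (most basal) ingroup lineage.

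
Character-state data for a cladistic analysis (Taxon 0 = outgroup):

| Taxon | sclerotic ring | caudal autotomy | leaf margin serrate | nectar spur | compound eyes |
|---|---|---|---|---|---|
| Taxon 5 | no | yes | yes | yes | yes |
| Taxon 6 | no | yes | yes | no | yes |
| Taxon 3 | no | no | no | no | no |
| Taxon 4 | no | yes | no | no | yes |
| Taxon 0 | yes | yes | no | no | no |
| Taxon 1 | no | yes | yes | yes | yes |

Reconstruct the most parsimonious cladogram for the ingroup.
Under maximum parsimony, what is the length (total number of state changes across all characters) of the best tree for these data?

Character polarity is set by the outgroup: the derived state is whichever differs from the outgroup's state, so for sclerotic ring, caudal autotomy the derived state is 'no', and for the remaining characters it is 'yes'.
sclerotic ring (derived state 'no') is shared by all ingroup taxa — unites the whole ingroup.
caudal autotomy (derived state 'no') is unique to Taxon 3 (autapomorphy; uninformative for grouping).
Only Taxon 1, Taxon 5, and Taxon 6 show the derived state 'yes' for leaf margin serrate, supporting them as a clade.
nectar spur (derived state 'yes') is shared by Taxon 1 and Taxon 5 — a synapomorphy uniting that clade.
compound eyes: derived state 'yes' in Taxon 1, Taxon 4, Taxon 5, and Taxon 6 only — synapomorphy for {Taxon 1, Taxon 4, Taxon 5, Taxon 6}.
Most parsimonious ingroup topology: ((((Taxon 5,Taxon 1),Taxon 6),Taxon 4),Taxon 3).
Changes per character on this tree: sclerotic ring: 1; caudal autotomy: 1; leaf margin serrate: 1; nectar spur: 1; compound eyes: 1.
Total = 5.

5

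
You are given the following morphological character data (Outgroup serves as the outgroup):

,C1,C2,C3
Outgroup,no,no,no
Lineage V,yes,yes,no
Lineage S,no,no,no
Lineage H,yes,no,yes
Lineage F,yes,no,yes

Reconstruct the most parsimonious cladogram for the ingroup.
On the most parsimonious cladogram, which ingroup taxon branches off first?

Lineage S

The outgroup has state 'no' for every character, so 'yes' is the derived state throughout.
C1: derived state 'yes' in Lineage F, Lineage H, and Lineage V only — synapomorphy for {Lineage F, Lineage H, Lineage V}.
C2 (derived state 'yes') is unique to Lineage V (autapomorphy; uninformative for grouping).
Only Lineage F and Lineage H show the derived state 'yes' for C3, supporting them as a clade.
Most parsimonious ingroup topology: ((Lineage V,(Lineage H,Lineage F)),Lineage S).
Lineage S is sister to the clade containing all other ingroup taxa, so it is the earliest-diverging (most basal) ingroup lineage.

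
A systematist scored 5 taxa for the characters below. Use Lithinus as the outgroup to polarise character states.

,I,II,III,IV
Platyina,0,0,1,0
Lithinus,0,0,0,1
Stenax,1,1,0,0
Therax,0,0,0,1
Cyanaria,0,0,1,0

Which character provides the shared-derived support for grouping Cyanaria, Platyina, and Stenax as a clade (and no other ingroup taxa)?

Character polarity is set by the outgroup: the derived state is whichever differs from the outgroup's state, so for IV the derived state is '0', and for the remaining characters it is '1'.
I (derived state '1') is unique to Stenax (autapomorphy; uninformative for grouping).
II (derived state '1') is unique to Stenax (autapomorphy; uninformative for grouping).
III: derived state '1' in Cyanaria and Platyina only — synapomorphy for {Cyanaria, Platyina}.
IV (derived state '0') is shared by Cyanaria, Platyina, and Stenax — a synapomorphy uniting that clade.
Most parsimonious ingroup topology: ((Stenax,(Cyanaria,Platyina)),Therax).
The clade {Cyanaria, Platyina, Stenax} is supported by IV: its derived state '0' occurs in exactly those taxa and in no other taxon (including the outgroup).

IV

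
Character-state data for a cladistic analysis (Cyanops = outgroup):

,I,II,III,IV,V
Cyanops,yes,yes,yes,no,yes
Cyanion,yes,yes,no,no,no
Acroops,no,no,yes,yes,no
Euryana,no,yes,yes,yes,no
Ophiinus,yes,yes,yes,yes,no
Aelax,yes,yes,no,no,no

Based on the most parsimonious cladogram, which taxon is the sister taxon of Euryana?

Character polarity is set by the outgroup: the derived state is whichever differs from the outgroup's state, so for I, II, III, V the derived state is 'no', and for the remaining characters it is 'yes'.
Only Acroops and Euryana show the derived state 'no' for I, supporting them as a clade.
II: derived state 'no' in Acroops only — an autapomorphy, so it tells us nothing about relationships among taxa.
Only Aelax and Cyanion show the derived state 'no' for III, supporting them as a clade.
IV (derived state 'yes') is shared by Acroops, Euryana, and Ophiinus — a synapomorphy uniting that clade.
All ingroup taxa share the derived state 'no' for V; it defines the ingroup but does not resolve relationships within it.
Most parsimonious ingroup topology: ((Cyanion,Aelax),((Acroops,Euryana),Ophiinus)).
Euryana and Acroops form a cherry on this tree, so they are sister taxa.

Acroops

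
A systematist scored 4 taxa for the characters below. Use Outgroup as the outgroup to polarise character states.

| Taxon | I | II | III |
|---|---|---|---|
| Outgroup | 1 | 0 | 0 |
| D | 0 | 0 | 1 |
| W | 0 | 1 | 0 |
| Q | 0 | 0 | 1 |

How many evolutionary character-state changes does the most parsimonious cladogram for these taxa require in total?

3

Character polarity is set by the outgroup: the derived state is whichever differs from the outgroup's state, so for I the derived state is '0', and for the remaining characters it is '1'.
I (derived state '0') is shared by all ingroup taxa — unites the whole ingroup.
II: derived state '1' in W only — an autapomorphy, so it tells us nothing about relationships among taxa.
III (derived state '1') is shared by D and Q — a synapomorphy uniting that clade.
Most parsimonious ingroup topology: ((D,Q),W).
Changes per character on this tree: I: 1; II: 1; III: 1.
Total = 3.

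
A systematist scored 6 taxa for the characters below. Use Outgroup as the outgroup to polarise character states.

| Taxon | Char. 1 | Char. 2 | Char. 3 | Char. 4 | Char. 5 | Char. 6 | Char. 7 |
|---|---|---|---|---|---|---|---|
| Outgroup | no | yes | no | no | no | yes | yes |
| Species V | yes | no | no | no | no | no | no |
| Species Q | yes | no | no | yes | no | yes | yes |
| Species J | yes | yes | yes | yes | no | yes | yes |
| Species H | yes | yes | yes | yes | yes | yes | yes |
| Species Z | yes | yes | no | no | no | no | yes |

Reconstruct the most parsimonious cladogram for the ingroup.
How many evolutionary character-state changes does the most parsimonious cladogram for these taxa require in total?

Character polarity is set by the outgroup: the derived state is whichever differs from the outgroup's state, so for Char. 2, Char. 6, Char. 7 the derived state is 'no', and for the remaining characters it is 'yes'.
Char. 1 (derived state 'yes') is shared by all ingroup taxa — unites the whole ingroup.
Char. 2 groups Species Q and Species V, which is incompatible with the clades supported by the remaining characters; treating it as convergent (homoplasy) costs fewer steps than any alternative tree.
Char. 3 (derived state 'yes') is shared by Species H and Species J — a synapomorphy uniting that clade.
Char. 4 (derived state 'yes') is shared by Species H, Species J, and Species Q — a synapomorphy uniting that clade.
Char. 5: derived state 'yes' in Species H only — an autapomorphy, so it tells us nothing about relationships among taxa.
Only Species V and Species Z show the derived state 'no' for Char. 6, supporting them as a clade.
Char. 7: derived state 'no' in Species V only — an autapomorphy, so it tells us nothing about relationships among taxa.
Most parsimonious ingroup topology: ((Species V,Species Z),(Species Q,(Species J,Species H))).
Changes per character on this tree: Char. 1: 1; Char. 2: 2; Char. 3: 1; Char. 4: 1; Char. 5: 1; Char. 6: 1; Char. 7: 1.
Total = 8.

8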